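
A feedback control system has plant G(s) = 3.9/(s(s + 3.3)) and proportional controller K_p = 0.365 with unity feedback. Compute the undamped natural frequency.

1 + K_p·G(s) = 0 gives s² + 3.3s + 1.423 = 0.
Matching s² + 2ζω_n s + ω_n²: ω_n = √1.423 = 1.193 rad/s and 2ζω_n = 3.3, so ζ = 3.3/(2·1.193) = 1.38.

ω_n = 1.19 rad/s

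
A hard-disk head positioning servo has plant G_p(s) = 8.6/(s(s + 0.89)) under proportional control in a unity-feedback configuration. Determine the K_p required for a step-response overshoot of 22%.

K_p = 0.122

From %OS = 100·exp(−πζ/√(1−ζ²)) = 22%, ζ = −ln(0.22)/√(π²+ln²(0.22)) = 0.4342.
Characteristic equation s² + 0.89s + 8.6K_p = 0 gives ζ = 0.89/(2√(8.6K_p)).
Setting ζ = 0.4342: √(8.6K_p) = 0.89/(2·0.4342) = 1.025, so K_p = 1.051/8.6 = 0.122.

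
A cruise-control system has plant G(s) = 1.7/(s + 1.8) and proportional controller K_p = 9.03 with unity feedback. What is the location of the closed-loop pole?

s = -17.15

Closed-loop transfer function: T(s) = K_p·G(s)/(1 + K_p·G(s)) = 15.35/(s + 1.8 + 15.35) = 15.35/(s + 17.15).
The closed-loop pole is at s = −17.15.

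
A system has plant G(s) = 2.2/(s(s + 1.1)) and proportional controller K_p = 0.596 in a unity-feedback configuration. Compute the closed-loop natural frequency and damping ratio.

ω_n = 1.15 rad/s, ζ = 0.48

With unity feedback the closed-loop characteristic equation is s² + 1.1s + 0.596·2.2 = s² + 1.1s + 1.311 = 0.
Matching s² + 2ζω_n s + ω_n²: ω_n = √1.311 = 1.145 rad/s and 2ζω_n = 1.1, so ζ = 1.1/(2·1.145) = 0.48.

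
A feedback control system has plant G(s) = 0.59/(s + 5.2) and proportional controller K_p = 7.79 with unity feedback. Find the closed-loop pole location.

Closed-loop transfer function: T(s) = K_p·G(s)/(1 + K_p·G(s)) = 4.596/(s + 5.2 + 4.596) = 4.596/(s + 9.796).
The closed-loop pole is at s = −9.796.

s = -9.796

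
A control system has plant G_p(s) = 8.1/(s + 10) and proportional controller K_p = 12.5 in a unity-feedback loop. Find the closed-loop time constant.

τ = 0.00899 s

Closed-loop transfer function: T(s) = K_p·G_p(s)/(1 + K_p·G_p(s)) = 101.2/(s + 10 + 101.2) = 101.2/(s + 111.2).
Time constant τ = 1/111.2 = 0.00899 s.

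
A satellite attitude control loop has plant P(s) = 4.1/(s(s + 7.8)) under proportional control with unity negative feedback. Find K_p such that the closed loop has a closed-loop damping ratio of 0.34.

K_p = 32.1

Closed-loop characteristic equation: s² + 7.8s + K_p·4.1 = 0.
So ω_n = √(4.1K_p) and 2ζω_n = 7.8, giving ζ = 7.8/(2√(4.1K_p)).
Setting ζ = 0.34: √(4.1K_p) = 7.8/(2·0.34) = 11.47, so K_p = 131.6/4.1 = 32.1.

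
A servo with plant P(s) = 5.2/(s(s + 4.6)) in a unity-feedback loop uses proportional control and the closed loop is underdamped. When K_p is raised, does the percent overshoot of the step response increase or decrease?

Characteristic equation s² + 4.6s + K_p·5.2 = 0: raising K_p raises ω_n while 2ζω_n = 4.6 is fixed, so ζ falls and overshoot grows.

increase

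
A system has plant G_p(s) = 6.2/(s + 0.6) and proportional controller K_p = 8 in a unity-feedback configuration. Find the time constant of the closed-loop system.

τ = 0.0199 s

Closed-loop transfer function: T(s) = K_p·G_p(s)/(1 + K_p·G_p(s)) = 49.6/(s + 0.6 + 49.6) = 49.6/(s + 50.2).
Time constant τ = 1/50.2 = 0.0199 s.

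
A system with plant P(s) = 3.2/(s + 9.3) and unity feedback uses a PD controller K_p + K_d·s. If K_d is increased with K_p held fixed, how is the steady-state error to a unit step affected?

At s = 0 the derivative term contributes nothing: C(0) = K_p regardless of K_d, so K_pos = K_p·P(0) and e_ss are unchanged.

unchanged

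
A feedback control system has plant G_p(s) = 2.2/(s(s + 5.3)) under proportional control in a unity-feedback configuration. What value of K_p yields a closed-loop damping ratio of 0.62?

Closed-loop characteristic equation: s² + 5.3s + K_p·2.2 = 0.
So ω_n = √(2.2K_p) and 2ζω_n = 5.3, giving ζ = 5.3/(2√(2.2K_p)).
Setting ζ = 0.62: √(2.2K_p) = 5.3/(2·0.62) = 4.274, so K_p = 18.27/2.2 = 8.3.

K_p = 8.3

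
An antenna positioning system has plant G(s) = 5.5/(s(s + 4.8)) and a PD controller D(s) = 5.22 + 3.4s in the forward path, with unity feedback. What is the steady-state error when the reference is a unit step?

The open loop D(s)G(s) has a pole at the origin (type 1), so the static position error constant is infinite and e_ss = 1/(1+∞) = 0.

0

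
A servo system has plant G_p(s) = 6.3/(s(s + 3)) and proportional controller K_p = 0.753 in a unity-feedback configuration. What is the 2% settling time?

T_s ≈ 2.67 s

Closed-loop characteristic equation: s² + 3s + 4.744 = 0, so ω_n = 2.178 rad/s and ζ = 3/(2·2.178) = 0.6887.
2% settling time T_s ≈ 4/(ζω_n) = 4/1.5 = 2.67 s.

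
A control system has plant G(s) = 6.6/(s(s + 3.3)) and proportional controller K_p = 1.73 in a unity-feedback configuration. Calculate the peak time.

From 1 + K_pG(s) = 0: s² + 3.3s + 11.42 = 0 ⇒ ω_n = 3.379, ζ = 0.4883.
Damped frequency ω_d = ω_n√(1−ζ²) = 2.949 rad/s, so peak time T_p = π/ω_d = 1.07 s.

T_p = 1.07 s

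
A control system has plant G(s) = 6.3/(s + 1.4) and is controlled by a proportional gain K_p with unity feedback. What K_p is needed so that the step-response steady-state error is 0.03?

K_p = 7.19

For a type-0 loop with proportional control, e_ss = 1/(1 + K_p·G(0)).
G(0) = 4.5. Require 1/(1 + K_p·4.5) = 0.03, so 1 + 4.5·K_p = 33.33.
K_p = (33.33 − 1)/4.5 = 7.19.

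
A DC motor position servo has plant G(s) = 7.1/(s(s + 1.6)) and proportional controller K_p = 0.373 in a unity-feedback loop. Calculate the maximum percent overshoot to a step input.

From 1 + K_pG(s) = 0: s² + 1.6s + 2.648 = 0 ⇒ ω_n = 1.627, ζ = 0.4916.
%OS = 100·exp(−πζ/√(1−ζ²)) = 100·exp(−π·0.4916/√0.7583) = 17%.

17%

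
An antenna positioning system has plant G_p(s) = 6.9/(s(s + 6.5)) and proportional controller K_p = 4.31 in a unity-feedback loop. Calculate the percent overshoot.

9.71%

From 1 + K_pG_p(s) = 0: s² + 6.5s + 29.74 = 0 ⇒ ω_n = 5.453, ζ = 0.596.
%OS = 100·exp(−πζ/√(1−ζ²)) = 100·exp(−π·0.596/√0.6448) = 9.71%.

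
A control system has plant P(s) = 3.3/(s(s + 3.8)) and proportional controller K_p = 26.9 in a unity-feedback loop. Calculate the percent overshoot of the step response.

52.4%

From 1 + K_pP(s) = 0: s² + 3.8s + 88.77 = 0 ⇒ ω_n = 9.422, ζ = 0.2017.
%OS = 100·exp(−πζ/√(1−ζ²)) = 100·exp(−π·0.2017/√0.9593) = 52.4%.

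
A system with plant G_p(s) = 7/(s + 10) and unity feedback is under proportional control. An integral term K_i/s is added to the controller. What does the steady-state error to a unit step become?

0

Adding integral action puts a pole at s = 0 in the forward path, raising the system type to 1; a type-1 loop has zero steady-state error to a step.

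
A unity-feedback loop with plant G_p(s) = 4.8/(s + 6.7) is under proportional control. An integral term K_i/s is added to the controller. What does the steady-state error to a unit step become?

Adding integral action puts a pole at s = 0 in the forward path, raising the system type to 1; a type-1 loop has zero steady-state error to a step.

0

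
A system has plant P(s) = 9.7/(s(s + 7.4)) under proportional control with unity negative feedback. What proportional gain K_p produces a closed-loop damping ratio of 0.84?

K_p = 2

Closed-loop characteristic equation: s² + 7.4s + K_p·9.7 = 0.
So ω_n = √(9.7K_p) and 2ζω_n = 7.4, giving ζ = 7.4/(2√(9.7K_p)).
Setting ζ = 0.84: √(9.7K_p) = 7.4/(2·0.84) = 4.405, so K_p = 19.4/9.7 = 2.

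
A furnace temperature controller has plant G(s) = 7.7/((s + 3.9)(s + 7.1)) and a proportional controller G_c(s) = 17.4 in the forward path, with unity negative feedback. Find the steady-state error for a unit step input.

The loop is type 0. Static position error constant K_pos = G_c(0)·G(0) = 17.4·0.2781 = 4.839.
Steady-state error to a unit step: e_ss = 1/(1+K_pos) = 1/5.839 = 0.171.

0.171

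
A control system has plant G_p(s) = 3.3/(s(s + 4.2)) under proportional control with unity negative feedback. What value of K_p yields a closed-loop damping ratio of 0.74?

K_p = 2.44

Closed-loop characteristic equation: s² + 4.2s + K_p·3.3 = 0.
So ω_n = √(3.3K_p) and 2ζω_n = 4.2, giving ζ = 4.2/(2√(3.3K_p)).
Setting ζ = 0.74: √(3.3K_p) = 4.2/(2·0.74) = 2.838, so K_p = 8.053/3.3 = 2.44.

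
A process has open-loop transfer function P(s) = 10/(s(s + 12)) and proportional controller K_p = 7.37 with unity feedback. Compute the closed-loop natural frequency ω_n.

ω_n = 8.58 rad/s

1 + K_p·P(s) = 0 gives s² + 12s + 73.7 = 0.
Matching s² + 2ζω_n s + ω_n²: ω_n = √73.7 = 8.585 rad/s and 2ζω_n = 12, so ζ = 12/(2·8.585) = 0.699.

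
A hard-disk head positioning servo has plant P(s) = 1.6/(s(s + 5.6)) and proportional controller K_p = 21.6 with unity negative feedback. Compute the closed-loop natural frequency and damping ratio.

With unity feedback the closed-loop characteristic equation is s² + 5.6s + 21.6·1.6 = s² + 5.6s + 34.56 = 0.
Matching s² + 2ζω_n s + ω_n²: ω_n = √34.56 = 5.879 rad/s and 2ζω_n = 5.6, so ζ = 5.6/(2·5.879) = 0.476.

ω_n = 5.88 rad/s, ζ = 0.476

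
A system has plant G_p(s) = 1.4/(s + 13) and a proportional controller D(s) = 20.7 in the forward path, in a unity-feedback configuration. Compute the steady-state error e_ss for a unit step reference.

0.31

The loop is type 0. Static position error constant K_pos = D(0)·G_p(0) = 20.7·0.1077 = 2.229.
Steady-state error to a unit step: e_ss = 1/(1+K_pos) = 1/3.229 = 0.31.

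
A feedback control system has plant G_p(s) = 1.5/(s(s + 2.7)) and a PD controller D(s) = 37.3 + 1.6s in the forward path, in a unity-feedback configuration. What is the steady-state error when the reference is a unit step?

0

The open loop D(s)G_p(s) has a pole at the origin (type 1), so the static position error constant is infinite and e_ss = 1/(1+∞) = 0.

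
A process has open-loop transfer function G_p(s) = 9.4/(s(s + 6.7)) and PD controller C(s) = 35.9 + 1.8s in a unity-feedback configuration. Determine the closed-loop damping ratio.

ζ = 0.643

Forward path: (35.9 + 1.8s)·9.4/(s(s+6.7)). The closed-loop characteristic equation is s² + (6.7 + 9.4·1.8)s + 9.4·35.9 = 0.
That is s² + 23.62s + 337.5 = 0, so ω_n = 18.37 rad/s and ζ = 23.62/(2·18.37) = 0.6429.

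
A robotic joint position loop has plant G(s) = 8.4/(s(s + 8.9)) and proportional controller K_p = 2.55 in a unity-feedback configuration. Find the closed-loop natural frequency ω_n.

ω_n = 4.63 rad/s

The closed-loop denominator is s(s+8.9) + 2.55·8.4 = s² + 8.9s + 21.42.
So ω_n² = 21.42 ⇒ ω_n = 4.628 rad/s, and ζ = 8.9/(2ω_n) = 0.962.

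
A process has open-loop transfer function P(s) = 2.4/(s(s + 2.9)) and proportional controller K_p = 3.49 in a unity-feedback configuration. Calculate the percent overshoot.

From 1 + K_pP(s) = 0: s² + 2.9s + 8.376 = 0 ⇒ ω_n = 2.894, ζ = 0.501.
%OS = 100·exp(−πζ/√(1−ζ²)) = 100·exp(−π·0.501/√0.749) = 16.2%.

16.2%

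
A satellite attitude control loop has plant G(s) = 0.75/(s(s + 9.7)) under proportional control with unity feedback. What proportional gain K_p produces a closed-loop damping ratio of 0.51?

K_p = 121

Closed-loop characteristic equation: s² + 9.7s + K_p·0.75 = 0.
So ω_n = √(0.75K_p) and 2ζω_n = 9.7, giving ζ = 9.7/(2√(0.75K_p)).
Setting ζ = 0.51: √(0.75K_p) = 9.7/(2·0.51) = 9.51, so K_p = 90.44/0.75 = 121.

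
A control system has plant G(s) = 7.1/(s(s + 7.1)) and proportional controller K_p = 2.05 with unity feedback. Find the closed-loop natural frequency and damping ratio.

ω_n = 3.82 rad/s, ζ = 0.931

1 + K_p·G(s) = 0 gives s² + 7.1s + 14.55 = 0.
Matching s² + 2ζω_n s + ω_n²: ω_n = √14.55 = 3.815 rad/s and 2ζω_n = 7.1, so ζ = 7.1/(2·3.815) = 0.931.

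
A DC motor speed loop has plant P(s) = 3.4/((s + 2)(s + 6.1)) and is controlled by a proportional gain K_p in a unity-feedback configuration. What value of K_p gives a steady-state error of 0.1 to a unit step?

K_p = 32.3

For a type-0 loop with proportional control, e_ss = 1/(1 + K_p·P(0)).
P(0) = 0.2787. Require 1/(1 + K_p·0.2787) = 0.1, so 1 + 0.2787·K_p = 10.
K_p = (10 − 1)/0.2787 = 32.3.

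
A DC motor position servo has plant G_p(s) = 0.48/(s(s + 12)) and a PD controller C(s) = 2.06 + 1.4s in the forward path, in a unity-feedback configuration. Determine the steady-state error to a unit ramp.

The loop has one pole at the origin (type 1). Velocity error constant K_v = lim_{s→0} s·C(s)G_p(s) = 2.06·0.48/12 = 0.0824.
Steady-state error to a unit ramp: e_ss = 1/K_v = 12.1.

12.1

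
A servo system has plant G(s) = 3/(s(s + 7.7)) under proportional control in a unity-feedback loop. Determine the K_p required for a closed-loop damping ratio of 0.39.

Closed-loop characteristic equation: s² + 7.7s + K_p·3 = 0.
So ω_n = √(3K_p) and 2ζω_n = 7.7, giving ζ = 7.7/(2√(3K_p)).
Setting ζ = 0.39: √(3K_p) = 7.7/(2·0.39) = 9.872, so K_p = 97.45/3 = 32.5.

K_p = 32.5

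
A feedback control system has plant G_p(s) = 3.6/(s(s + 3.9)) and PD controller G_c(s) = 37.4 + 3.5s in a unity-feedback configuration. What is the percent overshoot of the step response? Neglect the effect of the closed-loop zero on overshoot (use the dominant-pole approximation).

4.17%

Forward path: (37.4 + 3.5s)·3.6/(s(s+3.9)). The closed-loop characteristic equation is s² + (3.9 + 3.6·3.5)s + 3.6·37.4 = 0.
That is s² + 16.5s + 134.6 = 0, so ω_n = 11.6 rad/s and ζ = 16.5/(2·11.6) = 0.711.
%OS = 100·exp(−πζ/√(1−ζ²)) = 4.17%.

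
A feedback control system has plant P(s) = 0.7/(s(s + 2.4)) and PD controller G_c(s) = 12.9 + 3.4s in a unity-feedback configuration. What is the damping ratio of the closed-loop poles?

Forward path: (12.9 + 3.4s)·0.7/(s(s+2.4)). The closed-loop characteristic equation is s² + (2.4 + 0.7·3.4)s + 0.7·12.9 = 0.
That is s² + 4.78s + 9.03 = 0, so ω_n = 3.005 rad/s and ζ = 4.78/(2·3.005) = 0.7953.

ζ = 0.795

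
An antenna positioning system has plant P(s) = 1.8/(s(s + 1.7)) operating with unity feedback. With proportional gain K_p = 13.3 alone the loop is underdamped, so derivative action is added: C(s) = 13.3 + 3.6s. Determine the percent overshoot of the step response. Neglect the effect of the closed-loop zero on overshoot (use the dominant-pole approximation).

Forward path: (13.3 + 3.6s)·1.8/(s(s+1.7)). The closed-loop characteristic equation is s² + (1.7 + 1.8·3.6)s + 1.8·13.3 = 0.
That is s² + 8.18s + 23.94 = 0, so ω_n = 4.893 rad/s and ζ = 8.18/(2·4.893) = 0.8359.
%OS = 100·exp(−πζ/√(1−ζ²)) = 0.836%.

0.836%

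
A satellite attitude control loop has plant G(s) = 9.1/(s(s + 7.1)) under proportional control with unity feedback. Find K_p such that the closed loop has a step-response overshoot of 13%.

From %OS = 100·exp(−πζ/√(1−ζ²)) = 13%, ζ = −ln(0.13)/√(π²+ln²(0.13)) = 0.5446.
Characteristic equation s² + 7.1s + 9.1K_p = 0 gives ζ = 7.1/(2√(9.1K_p)).
Setting ζ = 0.5446: √(9.1K_p) = 7.1/(2·0.5446) = 6.518, so K_p = 42.48/9.1 = 4.67.

K_p = 4.67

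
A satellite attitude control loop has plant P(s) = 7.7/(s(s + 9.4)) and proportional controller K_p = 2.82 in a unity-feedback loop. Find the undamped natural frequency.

ω_n = 4.66 rad/s

The closed-loop denominator is s(s+9.4) + 2.82·7.7 = s² + 9.4s + 21.71.
Matching s² + 2ζω_n s + ω_n²: ω_n = √21.71 = 4.66 rad/s and 2ζω_n = 9.4, so ζ = 9.4/(2·4.66) = 1.01.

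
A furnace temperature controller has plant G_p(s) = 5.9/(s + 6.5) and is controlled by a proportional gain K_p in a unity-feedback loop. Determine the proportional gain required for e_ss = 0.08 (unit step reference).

The loop is type 0, so e_ss(step) = 1/(1 + K_pos) with K_pos = K_p·G_p(0).
G_p(0) = 0.9077. Require 1/(1 + K_p·0.9077) = 0.08, so 1 + 0.9077·K_p = 12.5.
K_p = (12.5 − 1)/0.9077 = 12.7.

K_p = 12.7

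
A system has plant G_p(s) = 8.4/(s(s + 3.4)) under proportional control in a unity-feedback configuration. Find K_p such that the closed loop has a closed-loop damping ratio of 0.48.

K_p = 1.49

Closed-loop characteristic equation: s² + 3.4s + K_p·8.4 = 0.
So ω_n = √(8.4K_p) and 2ζω_n = 3.4, giving ζ = 3.4/(2√(8.4K_p)).
Setting ζ = 0.48: √(8.4K_p) = 3.4/(2·0.48) = 3.542, so K_p = 12.54/8.4 = 1.49.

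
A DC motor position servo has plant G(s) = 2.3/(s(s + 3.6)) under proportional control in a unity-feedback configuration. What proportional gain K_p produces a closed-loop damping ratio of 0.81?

Closed-loop characteristic equation: s² + 3.6s + K_p·2.3 = 0.
So ω_n = √(2.3K_p) and 2ζω_n = 3.6, giving ζ = 3.6/(2√(2.3K_p)).
Setting ζ = 0.81: √(2.3K_p) = 3.6/(2·0.81) = 2.222, so K_p = 4.938/2.3 = 2.15.

K_p = 2.15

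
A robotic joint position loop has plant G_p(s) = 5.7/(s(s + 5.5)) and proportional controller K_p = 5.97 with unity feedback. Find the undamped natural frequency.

With unity feedback the closed-loop characteristic equation is s² + 5.5s + 5.97·5.7 = s² + 5.5s + 34.03 = 0.
Matching s² + 2ζω_n s + ω_n²: ω_n = √34.03 = 5.833 rad/s and 2ζω_n = 5.5, so ζ = 5.5/(2·5.833) = 0.471.

ω_n = 5.83 rad/s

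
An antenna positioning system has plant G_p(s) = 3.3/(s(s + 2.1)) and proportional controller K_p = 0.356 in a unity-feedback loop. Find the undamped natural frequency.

1 + K_p·G_p(s) = 0 gives s² + 2.1s + 1.175 = 0.
Matching s² + 2ζω_n s + ω_n²: ω_n = √1.175 = 1.084 rad/s and 2ζω_n = 2.1, so ζ = 2.1/(2·1.084) = 0.969.

ω_n = 1.08 rad/s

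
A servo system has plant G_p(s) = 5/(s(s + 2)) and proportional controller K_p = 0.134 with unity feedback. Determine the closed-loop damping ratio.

With unity feedback the closed-loop characteristic equation is s² + 2s + 0.134·5 = s² + 2s + 0.67 = 0.
Matching s² + 2ζω_n s + ω_n²: ω_n = √0.67 = 0.8185 rad/s and 2ζω_n = 2, so ζ = 2/(2·0.8185) = 1.22.

ζ = 1.22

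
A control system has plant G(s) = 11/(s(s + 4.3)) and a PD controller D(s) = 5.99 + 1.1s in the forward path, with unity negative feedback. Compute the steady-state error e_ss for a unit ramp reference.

0.0653

The loop has one pole at the origin (type 1). Velocity error constant K_v = lim_{s→0} s·D(s)G(s) = 5.99·11/4.3 = 15.32.
Steady-state error to a unit ramp: e_ss = 1/K_v = 0.0653.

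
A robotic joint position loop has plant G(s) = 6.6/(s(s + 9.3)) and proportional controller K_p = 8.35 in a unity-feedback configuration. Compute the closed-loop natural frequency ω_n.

ω_n = 7.42 rad/s

With unity feedback the closed-loop characteristic equation is s² + 9.3s + 8.35·6.6 = s² + 9.3s + 55.11 = 0.
Matching s² + 2ζω_n s + ω_n²: ω_n = √55.11 = 7.424 rad/s and 2ζω_n = 9.3, so ζ = 9.3/(2·7.424) = 0.626.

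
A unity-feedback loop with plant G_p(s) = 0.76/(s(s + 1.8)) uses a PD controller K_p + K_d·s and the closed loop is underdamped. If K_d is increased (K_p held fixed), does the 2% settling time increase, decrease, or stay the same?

decrease

Characteristic equation s² + (1.8 + 0.76K_d)s + 0.76K_p = 0: raising K_d increases ζω_n = (1.8+0.76K_d)/2 while the loop stays underdamped, so T_s ≈ 4/(ζω_n) decreases.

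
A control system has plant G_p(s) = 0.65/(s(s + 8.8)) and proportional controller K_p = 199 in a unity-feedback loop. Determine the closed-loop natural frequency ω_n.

ω_n = 11.4 rad/s

1 + K_p·G_p(s) = 0 gives s² + 8.8s + 129.3 = 0.
So ω_n² = 129.3 ⇒ ω_n = 11.37 rad/s, and ζ = 8.8/(2ω_n) = 0.387.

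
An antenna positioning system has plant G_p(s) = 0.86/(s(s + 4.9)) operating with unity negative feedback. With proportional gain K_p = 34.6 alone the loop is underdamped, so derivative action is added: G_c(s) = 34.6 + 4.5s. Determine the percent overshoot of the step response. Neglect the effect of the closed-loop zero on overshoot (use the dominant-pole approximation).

1.43%

Forward path: (34.6 + 4.5s)·0.86/(s(s+4.9)). The closed-loop characteristic equation is s² + (4.9 + 0.86·4.5)s + 0.86·34.6 = 0.
That is s² + 8.77s + 29.76 = 0, so ω_n = 5.455 rad/s and ζ = 8.77/(2·5.455) = 0.8039.
%OS = 100·exp(−πζ/√(1−ζ²)) = 1.43%.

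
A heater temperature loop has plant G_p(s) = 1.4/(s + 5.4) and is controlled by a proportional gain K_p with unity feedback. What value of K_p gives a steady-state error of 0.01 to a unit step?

For a type-0 loop with proportional control, e_ss = 1/(1 + K_p·G_p(0)).
G_p(0) = 0.2593. Require 1/(1 + K_p·0.2593) = 0.01, so 1 + 0.2593·K_p = 100.
K_p = (100 − 1)/0.2593 = 382.

K_p = 382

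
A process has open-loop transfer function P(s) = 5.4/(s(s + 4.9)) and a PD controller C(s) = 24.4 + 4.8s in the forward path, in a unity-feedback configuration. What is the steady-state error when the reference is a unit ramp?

The loop has one pole at the origin (type 1). Velocity error constant K_v = lim_{s→0} s·C(s)P(s) = 24.4·5.4/4.9 = 26.89.
Steady-state error to a unit ramp: e_ss = 1/K_v = 0.0372.

0.0372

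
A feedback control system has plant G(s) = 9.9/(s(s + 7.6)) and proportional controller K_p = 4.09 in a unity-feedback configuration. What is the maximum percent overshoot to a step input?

From 1 + K_pG(s) = 0: s² + 7.6s + 40.49 = 0 ⇒ ω_n = 6.363, ζ = 0.5972.
%OS = 100·exp(−πζ/√(1−ζ²)) = 100·exp(−π·0.5972/√0.6434) = 9.64%.

9.64%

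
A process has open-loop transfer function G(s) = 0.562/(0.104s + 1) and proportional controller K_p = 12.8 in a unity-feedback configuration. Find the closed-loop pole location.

s = -78.78

Closed loop: T(s) = K_p·G/(1+K_p·G) = 7.194/(0.104s + 1 + 7.194), with pole at s = −(1 + 7.194)/0.104 = −78.78.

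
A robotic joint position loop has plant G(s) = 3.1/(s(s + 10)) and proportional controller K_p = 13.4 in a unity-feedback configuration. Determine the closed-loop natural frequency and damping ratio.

ω_n = 6.45 rad/s, ζ = 0.776

1 + K_p·G(s) = 0 gives s² + 10s + 41.54 = 0.
Matching s² + 2ζω_n s + ω_n²: ω_n = √41.54 = 6.445 rad/s and 2ζω_n = 10, so ζ = 10/(2·6.445) = 0.776.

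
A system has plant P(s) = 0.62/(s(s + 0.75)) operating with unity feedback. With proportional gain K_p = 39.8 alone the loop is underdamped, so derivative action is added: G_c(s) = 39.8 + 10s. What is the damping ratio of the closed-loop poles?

Forward path: (39.8 + 10s)·0.62/(s(s+0.75)). The closed-loop characteristic equation is s² + (0.75 + 0.62·10)s + 0.62·39.8 = 0.
That is s² + 6.95s + 24.68 = 0, so ω_n = 4.967 rad/s and ζ = 6.95/(2·4.967) = 0.6995.

ζ = 0.7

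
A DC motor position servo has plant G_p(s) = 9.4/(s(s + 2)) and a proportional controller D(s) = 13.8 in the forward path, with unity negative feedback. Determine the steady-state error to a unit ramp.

0.0154

The loop has one pole at the origin (type 1). Velocity error constant K_v = lim_{s→0} s·D(s)G_p(s) = 13.8·9.4/2 = 64.86.
Steady-state error to a unit ramp: e_ss = 1/K_v = 0.0154.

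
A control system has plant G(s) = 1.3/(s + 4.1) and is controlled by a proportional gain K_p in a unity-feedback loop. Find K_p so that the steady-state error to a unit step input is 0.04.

K_p = 75.7

Steady-state error for a unit step on this type-0 loop is 1/(1 + K_p·G(0)).
G(0) = 0.3171. Require 1/(1 + K_p·0.3171) = 0.04, so 1 + 0.3171·K_p = 25.
K_p = (25 − 1)/0.3171 = 75.7.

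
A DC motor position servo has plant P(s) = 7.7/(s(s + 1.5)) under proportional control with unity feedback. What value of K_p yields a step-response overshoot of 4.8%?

From %OS = 100·exp(−πζ/√(1−ζ²)) = 4.8%, ζ = −ln(0.048)/√(π²+ln²(0.048)) = 0.695.
Characteristic equation s² + 1.5s + 7.7K_p = 0 gives ζ = 1.5/(2√(7.7K_p)).
Setting ζ = 0.695: √(7.7K_p) = 1.5/(2·0.695) = 1.079, so K_p = 1.165/7.7 = 0.151.

K_p = 0.151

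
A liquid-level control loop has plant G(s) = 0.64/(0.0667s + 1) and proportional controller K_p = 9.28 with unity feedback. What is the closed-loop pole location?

s = -104

Closed loop: T(s) = K_p·G/(1+K_p·G) = 5.939/(0.0667s + 1 + 5.939), with pole at s = −(1 + 5.939)/0.0667 = −104.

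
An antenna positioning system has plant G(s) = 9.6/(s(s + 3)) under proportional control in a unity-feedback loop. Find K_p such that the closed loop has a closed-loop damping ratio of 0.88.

K_p = 0.303

Closed-loop characteristic equation: s² + 3s + K_p·9.6 = 0.
So ω_n = √(9.6K_p) and 2ζω_n = 3, giving ζ = 3/(2√(9.6K_p)).
Setting ζ = 0.88: √(9.6K_p) = 3/(2·0.88) = 1.705, so K_p = 2.905/9.6 = 0.303.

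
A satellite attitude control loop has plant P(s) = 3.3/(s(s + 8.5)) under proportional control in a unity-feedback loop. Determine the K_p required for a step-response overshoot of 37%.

K_p = 60.1

From %OS = 100·exp(−πζ/√(1−ζ²)) = 37%, ζ = −ln(0.37)/√(π²+ln²(0.37)) = 0.3017.
Characteristic equation s² + 8.5s + 3.3K_p = 0 gives ζ = 8.5/(2√(3.3K_p)).
Setting ζ = 0.3017: √(3.3K_p) = 8.5/(2·0.3017) = 14.09, so K_p = 198.4/3.3 = 60.1.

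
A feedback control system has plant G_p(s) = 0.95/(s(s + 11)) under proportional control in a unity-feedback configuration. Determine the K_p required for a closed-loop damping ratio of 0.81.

K_p = 48.5

Closed-loop characteristic equation: s² + 11s + K_p·0.95 = 0.
So ω_n = √(0.95K_p) and 2ζω_n = 11, giving ζ = 11/(2√(0.95K_p)).
Setting ζ = 0.81: √(0.95K_p) = 11/(2·0.81) = 6.79, so K_p = 46.11/0.95 = 48.5.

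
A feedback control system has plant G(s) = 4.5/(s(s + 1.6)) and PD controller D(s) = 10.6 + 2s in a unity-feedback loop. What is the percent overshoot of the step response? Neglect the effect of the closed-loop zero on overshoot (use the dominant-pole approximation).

Forward path: (10.6 + 2s)·4.5/(s(s+1.6)). The closed-loop characteristic equation is s² + (1.6 + 4.5·2)s + 4.5·10.6 = 0.
That is s² + 10.6s + 47.7 = 0, so ω_n = 6.907 rad/s and ζ = 10.6/(2·6.907) = 0.7674.
%OS = 100·exp(−πζ/√(1−ζ²)) = 2.33%.

2.33%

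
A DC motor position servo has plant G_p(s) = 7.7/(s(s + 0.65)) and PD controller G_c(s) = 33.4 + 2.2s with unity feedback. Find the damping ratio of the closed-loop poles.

ζ = 0.548

Forward path: (33.4 + 2.2s)·7.7/(s(s+0.65)). The closed-loop characteristic equation is s² + (0.65 + 7.7·2.2)s + 7.7·33.4 = 0.
That is s² + 17.59s + 257.2 = 0, so ω_n = 16.04 rad/s and ζ = 17.59/(2·16.04) = 0.5484.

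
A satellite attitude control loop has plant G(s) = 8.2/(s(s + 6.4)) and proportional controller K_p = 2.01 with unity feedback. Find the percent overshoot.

1.79%

The closed-loop denominator s² + 6.4s + 16.48 gives ω_n = √16.48 = 4.06 and ζ = 6.4/(2ω_n) = 0.7882.
%OS = 100·exp(−πζ/√(1−ζ²)) = 100·exp(−π·0.7882/√0.3787) = 1.79%.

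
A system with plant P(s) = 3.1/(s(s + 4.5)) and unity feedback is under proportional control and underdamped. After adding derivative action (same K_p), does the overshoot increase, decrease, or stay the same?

decrease

The derivative term adds K·K_d to the s-coefficient of the characteristic equation, raising 2ζω_n while ω_n is unchanged; ζ increases, so overshoot decreases.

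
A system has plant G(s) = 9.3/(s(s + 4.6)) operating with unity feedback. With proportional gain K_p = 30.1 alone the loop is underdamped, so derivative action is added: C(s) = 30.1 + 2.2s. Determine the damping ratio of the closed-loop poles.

ζ = 0.749

Forward path: (30.1 + 2.2s)·9.3/(s(s+4.6)). The closed-loop characteristic equation is s² + (4.6 + 9.3·2.2)s + 9.3·30.1 = 0.
That is s² + 25.06s + 279.9 = 0, so ω_n = 16.73 rad/s and ζ = 25.06/(2·16.73) = 0.7489.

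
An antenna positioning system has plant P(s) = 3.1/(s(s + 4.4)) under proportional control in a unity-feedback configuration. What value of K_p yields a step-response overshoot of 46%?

From %OS = 100·exp(−πζ/√(1−ζ²)) = 46%, ζ = −ln(0.46)/√(π²+ln²(0.46)) = 0.24.
Characteristic equation s² + 4.4s + 3.1K_p = 0 gives ζ = 4.4/(2√(3.1K_p)).
Setting ζ = 0.24: √(3.1K_p) = 4.4/(2·0.24) = 9.168, so K_p = 84.06/3.1 = 27.1.

K_p = 27.1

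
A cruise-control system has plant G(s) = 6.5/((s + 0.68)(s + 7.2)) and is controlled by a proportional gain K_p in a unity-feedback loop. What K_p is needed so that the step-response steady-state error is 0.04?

K_p = 18.1

Steady-state error for a unit step on this type-0 loop is 1/(1 + K_p·G(0)).
G(0) = 1.328. Require 1/(1 + K_p·1.328) = 0.04, so 1 + 1.328·K_p = 25.
K_p = (25 − 1)/1.328 = 18.1.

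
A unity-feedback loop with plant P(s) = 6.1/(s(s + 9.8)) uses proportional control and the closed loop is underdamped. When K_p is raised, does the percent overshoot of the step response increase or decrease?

increase

ζ = 9.8/(2√(6.1K_p)) decreases as K_p grows; lower damping means more overshoot.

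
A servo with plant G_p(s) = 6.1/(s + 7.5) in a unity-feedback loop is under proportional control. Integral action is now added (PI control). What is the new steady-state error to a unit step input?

Adding integral action puts a pole at s = 0 in the forward path, raising the system type to 1; a type-1 loop has zero steady-state error to a step.

0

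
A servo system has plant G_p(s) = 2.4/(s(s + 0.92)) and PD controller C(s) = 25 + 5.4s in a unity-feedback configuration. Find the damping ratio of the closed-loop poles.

Forward path: (25 + 5.4s)·2.4/(s(s+0.92)). The closed-loop characteristic equation is s² + (0.92 + 2.4·5.4)s + 2.4·25 = 0.
That is s² + 13.88s + 60 = 0, so ω_n = 7.746 rad/s and ζ = 13.88/(2·7.746) = 0.896.

ζ = 0.896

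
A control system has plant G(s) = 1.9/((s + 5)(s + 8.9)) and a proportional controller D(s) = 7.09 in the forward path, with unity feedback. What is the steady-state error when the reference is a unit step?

The loop is type 0. Static position error constant K_pos = D(0)·G(0) = 7.09·0.0427 = 0.3027.
Steady-state error to a unit step: e_ss = 1/(1+K_pos) = 1/1.303 = 0.768.

0.768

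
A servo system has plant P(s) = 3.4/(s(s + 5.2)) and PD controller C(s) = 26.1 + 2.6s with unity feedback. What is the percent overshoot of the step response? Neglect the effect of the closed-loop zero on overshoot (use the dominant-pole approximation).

Forward path: (26.1 + 2.6s)·3.4/(s(s+5.2)). The closed-loop characteristic equation is s² + (5.2 + 3.4·2.6)s + 3.4·26.1 = 0.
That is s² + 14.04s + 88.74 = 0, so ω_n = 9.42 rad/s and ζ = 14.04/(2·9.42) = 0.7452.
%OS = 100·exp(−πζ/√(1−ζ²)) = 2.99%.

2.99%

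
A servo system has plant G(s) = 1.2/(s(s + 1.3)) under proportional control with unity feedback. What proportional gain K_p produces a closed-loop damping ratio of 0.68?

Closed-loop characteristic equation: s² + 1.3s + K_p·1.2 = 0.
So ω_n = √(1.2K_p) and 2ζω_n = 1.3, giving ζ = 1.3/(2√(1.2K_p)).
Setting ζ = 0.68: √(1.2K_p) = 1.3/(2·0.68) = 0.9559, so K_p = 0.9137/1.2 = 0.761.

K_p = 0.761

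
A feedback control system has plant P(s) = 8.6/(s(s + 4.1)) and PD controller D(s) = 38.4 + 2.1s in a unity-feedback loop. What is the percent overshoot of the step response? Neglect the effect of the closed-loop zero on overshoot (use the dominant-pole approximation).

Forward path: (38.4 + 2.1s)·8.6/(s(s+4.1)). The closed-loop characteristic equation is s² + (4.1 + 8.6·2.1)s + 8.6·38.4 = 0.
That is s² + 22.16s + 330.2 = 0, so ω_n = 18.17 rad/s and ζ = 22.16/(2·18.17) = 0.6097.
%OS = 100·exp(−πζ/√(1−ζ²)) = 8.92%.

8.92%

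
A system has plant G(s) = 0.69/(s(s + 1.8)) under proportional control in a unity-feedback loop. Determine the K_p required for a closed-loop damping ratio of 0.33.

Closed-loop characteristic equation: s² + 1.8s + K_p·0.69 = 0.
So ω_n = √(0.69K_p) and 2ζω_n = 1.8, giving ζ = 1.8/(2√(0.69K_p)).
Setting ζ = 0.33: √(0.69K_p) = 1.8/(2·0.33) = 2.727, so K_p = 7.438/0.69 = 10.8.

K_p = 10.8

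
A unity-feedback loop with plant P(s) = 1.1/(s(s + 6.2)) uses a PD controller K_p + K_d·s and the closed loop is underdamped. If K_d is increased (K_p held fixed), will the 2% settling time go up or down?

decrease

Characteristic equation s² + (6.2 + 1.1K_d)s + 1.1K_p = 0: raising K_d increases ζω_n = (6.2+1.1K_d)/2 while the loop stays underdamped, so T_s ≈ 4/(ζω_n) decreases.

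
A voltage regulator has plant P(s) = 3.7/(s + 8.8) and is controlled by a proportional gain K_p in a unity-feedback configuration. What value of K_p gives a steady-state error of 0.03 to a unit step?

The loop is type 0, so e_ss(step) = 1/(1 + K_pos) with K_pos = K_p·P(0).
P(0) = 0.4205. Require 1/(1 + K_p·0.4205) = 0.03, so 1 + 0.4205·K_p = 33.33.
K_p = (33.33 − 1)/0.4205 = 76.9.

K_p = 76.9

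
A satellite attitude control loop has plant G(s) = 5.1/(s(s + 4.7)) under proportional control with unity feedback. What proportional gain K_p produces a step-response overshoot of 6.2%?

K_p = 2.47

From %OS = 100·exp(−πζ/√(1−ζ²)) = 6.2%, ζ = −ln(0.062)/√(π²+ln²(0.062)) = 0.6628.
Characteristic equation s² + 4.7s + 5.1K_p = 0 gives ζ = 4.7/(2√(5.1K_p)).
Setting ζ = 0.6628: √(5.1K_p) = 4.7/(2·0.6628) = 3.546, so K_p = 12.57/5.1 = 2.47.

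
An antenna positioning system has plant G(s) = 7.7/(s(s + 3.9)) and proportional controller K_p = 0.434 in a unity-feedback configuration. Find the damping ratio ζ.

ζ = 1.07

The closed-loop denominator is s(s+3.9) + 0.434·7.7 = s² + 3.9s + 3.342.
Matching s² + 2ζω_n s + ω_n²: ω_n = √3.342 = 1.828 rad/s and 2ζω_n = 3.9, so ζ = 3.9/(2·1.828) = 1.07.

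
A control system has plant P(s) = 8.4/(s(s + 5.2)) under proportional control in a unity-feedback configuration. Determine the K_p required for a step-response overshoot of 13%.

K_p = 2.71

From %OS = 100·exp(−πζ/√(1−ζ²)) = 13%, ζ = −ln(0.13)/√(π²+ln²(0.13)) = 0.5446.
Characteristic equation s² + 5.2s + 8.4K_p = 0 gives ζ = 5.2/(2√(8.4K_p)).
Setting ζ = 0.5446: √(8.4K_p) = 5.2/(2·0.5446) = 4.774, so K_p = 22.79/8.4 = 2.71.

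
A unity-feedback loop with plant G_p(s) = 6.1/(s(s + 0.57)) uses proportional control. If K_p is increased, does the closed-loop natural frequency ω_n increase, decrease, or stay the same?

increase

ω_n = √(6.1·K_p), which grows with K_p.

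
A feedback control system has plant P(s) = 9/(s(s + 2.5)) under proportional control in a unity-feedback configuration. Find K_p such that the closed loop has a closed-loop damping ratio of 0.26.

Closed-loop characteristic equation: s² + 2.5s + K_p·9 = 0.
So ω_n = √(9K_p) and 2ζω_n = 2.5, giving ζ = 2.5/(2√(9K_p)).
Setting ζ = 0.26: √(9K_p) = 2.5/(2·0.26) = 4.808, so K_p = 23.11/9 = 2.57.

K_p = 2.57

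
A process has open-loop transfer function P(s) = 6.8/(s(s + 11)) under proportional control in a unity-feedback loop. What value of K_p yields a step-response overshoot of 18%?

K_p = 19.4

From %OS = 100·exp(−πζ/√(1−ζ²)) = 18%, ζ = −ln(0.18)/√(π²+ln²(0.18)) = 0.4791.
Characteristic equation s² + 11s + 6.8K_p = 0 gives ζ = 11/(2√(6.8K_p)).
Setting ζ = 0.4791: √(6.8K_p) = 11/(2·0.4791) = 11.48, so K_p = 131.8/6.8 = 19.4.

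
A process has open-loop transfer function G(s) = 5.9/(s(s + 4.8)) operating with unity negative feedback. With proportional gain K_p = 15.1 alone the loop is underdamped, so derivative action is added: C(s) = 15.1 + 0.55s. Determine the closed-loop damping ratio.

Forward path: (15.1 + 0.55s)·5.9/(s(s+4.8)). The closed-loop characteristic equation is s² + (4.8 + 5.9·0.55)s + 5.9·15.1 = 0.
That is s² + 8.045s + 89.09 = 0, so ω_n = 9.439 rad/s and ζ = 8.045/(2·9.439) = 0.4262.

ζ = 0.426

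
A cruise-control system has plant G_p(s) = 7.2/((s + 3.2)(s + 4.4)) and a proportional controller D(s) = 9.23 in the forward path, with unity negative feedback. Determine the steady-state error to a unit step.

0.175

The loop is type 0. Static position error constant K_pos = D(0)·G_p(0) = 9.23·0.5114 = 4.72.
Steady-state error to a unit step: e_ss = 1/(1+K_pos) = 1/5.72 = 0.175.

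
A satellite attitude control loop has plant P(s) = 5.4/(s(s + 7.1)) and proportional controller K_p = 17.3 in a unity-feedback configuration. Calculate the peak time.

The closed-loop denominator s² + 7.1s + 93.42 gives ω_n = √93.42 = 9.665 and ζ = 7.1/(2ω_n) = 0.3673.
Damped frequency ω_d = ω_n√(1−ζ²) = 8.99 rad/s, so peak time T_p = π/ω_d = 0.349 s.

T_p = 0.349 s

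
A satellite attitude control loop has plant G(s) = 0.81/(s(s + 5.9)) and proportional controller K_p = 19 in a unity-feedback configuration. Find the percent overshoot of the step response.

2.78%

From 1 + K_pG(s) = 0: s² + 5.9s + 15.39 = 0 ⇒ ω_n = 3.923, ζ = 0.752.
%OS = 100·exp(−πζ/√(1−ζ²)) = 100·exp(−π·0.752/√0.4345) = 2.78%.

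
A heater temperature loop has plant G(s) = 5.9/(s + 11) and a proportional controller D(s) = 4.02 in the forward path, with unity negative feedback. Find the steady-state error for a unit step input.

0.317

The loop is type 0. Static position error constant K_pos = D(0)·G(0) = 4.02·0.5364 = 2.156.
Steady-state error to a unit step: e_ss = 1/(1+K_pos) = 1/3.156 = 0.317.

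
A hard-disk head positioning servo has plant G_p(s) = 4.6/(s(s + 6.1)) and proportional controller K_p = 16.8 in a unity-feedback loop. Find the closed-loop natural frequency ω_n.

ω_n = 8.79 rad/s

1 + K_p·G_p(s) = 0 gives s² + 6.1s + 77.28 = 0.
So ω_n² = 77.28 ⇒ ω_n = 8.791 rad/s, and ζ = 6.1/(2ω_n) = 0.347.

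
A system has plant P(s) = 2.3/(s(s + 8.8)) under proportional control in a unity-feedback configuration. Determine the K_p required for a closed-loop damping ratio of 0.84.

Closed-loop characteristic equation: s² + 8.8s + K_p·2.3 = 0.
So ω_n = √(2.3K_p) and 2ζω_n = 8.8, giving ζ = 8.8/(2√(2.3K_p)).
Setting ζ = 0.84: √(2.3K_p) = 8.8/(2·0.84) = 5.238, so K_p = 27.44/2.3 = 11.9.

K_p = 11.9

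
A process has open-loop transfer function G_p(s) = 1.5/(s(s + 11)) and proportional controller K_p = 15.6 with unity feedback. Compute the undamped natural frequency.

The closed-loop denominator is s(s+11) + 15.6·1.5 = s² + 11s + 23.4.
Matching s² + 2ζω_n s + ω_n²: ω_n = √23.4 = 4.837 rad/s and 2ζω_n = 11, so ζ = 11/(2·4.837) = 1.14.

ω_n = 4.84 rad/s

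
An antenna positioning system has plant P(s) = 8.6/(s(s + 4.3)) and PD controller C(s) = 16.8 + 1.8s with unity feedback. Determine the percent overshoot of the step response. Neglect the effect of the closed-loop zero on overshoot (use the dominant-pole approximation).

1.06%

Forward path: (16.8 + 1.8s)·8.6/(s(s+4.3)). The closed-loop characteristic equation is s² + (4.3 + 8.6·1.8)s + 8.6·16.8 = 0.
That is s² + 19.78s + 144.5 = 0, so ω_n = 12.02 rad/s and ζ = 19.78/(2·12.02) = 0.8228.
%OS = 100·exp(−πζ/√(1−ζ²)) = 1.06%.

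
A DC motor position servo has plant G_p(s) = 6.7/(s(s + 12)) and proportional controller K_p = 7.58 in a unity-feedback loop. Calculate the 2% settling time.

From 1 + K_pG_p(s) = 0: s² + 12s + 50.79 = 0 ⇒ ω_n = 7.126, ζ = 0.8419.
2% settling time T_s ≈ 4/(ζω_n) = 4/6 = 0.667 s.

T_s ≈ 0.667 s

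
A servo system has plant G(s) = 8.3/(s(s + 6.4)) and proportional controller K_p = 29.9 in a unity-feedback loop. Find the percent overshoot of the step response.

52.1%

Closed-loop characteristic equation: s² + 6.4s + 248.2 = 0, so ω_n = 15.75 rad/s and ζ = 6.4/(2·15.75) = 0.2031.
%OS = 100·exp(−πζ/√(1−ζ²)) = 100·exp(−π·0.2031/√0.9587) = 52.1%.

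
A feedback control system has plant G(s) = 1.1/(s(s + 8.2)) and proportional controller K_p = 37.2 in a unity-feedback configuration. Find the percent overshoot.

From 1 + K_pG(s) = 0: s² + 8.2s + 40.92 = 0 ⇒ ω_n = 6.397, ζ = 0.6409.
%OS = 100·exp(−πζ/√(1−ζ²)) = 100·exp(−π·0.6409/√0.5892) = 7.26%.

7.26%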